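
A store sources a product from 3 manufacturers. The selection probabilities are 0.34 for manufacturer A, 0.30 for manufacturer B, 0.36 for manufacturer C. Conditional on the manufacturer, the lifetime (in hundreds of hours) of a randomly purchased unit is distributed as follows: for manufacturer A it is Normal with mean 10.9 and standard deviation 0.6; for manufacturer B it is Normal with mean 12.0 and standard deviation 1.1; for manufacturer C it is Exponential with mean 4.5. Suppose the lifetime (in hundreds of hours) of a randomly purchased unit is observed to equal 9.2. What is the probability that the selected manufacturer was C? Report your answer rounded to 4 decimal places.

Likelihoods f(9.2 | ·): A: 0.0120102; B: 0.0142085; C: 0.0287671.
Posterior ∝ prior × likelihood. Numerator for C: 0.36·0.0287671 = 0.0103562.
Normalizing constant: 0.34·0.0120102 + 0.3·0.0142085 + 0.36·0.0287671 = 0.0187022.
P(C | observation) = 0.0103562 / 0.0187022 = 0.553742.

0.5537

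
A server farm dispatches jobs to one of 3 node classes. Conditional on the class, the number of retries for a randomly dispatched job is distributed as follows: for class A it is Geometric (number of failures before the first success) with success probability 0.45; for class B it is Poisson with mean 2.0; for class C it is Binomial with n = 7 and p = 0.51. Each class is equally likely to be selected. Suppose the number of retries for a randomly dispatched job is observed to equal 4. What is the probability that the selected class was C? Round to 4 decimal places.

Likelihoods P(X=4 | ·): A: 0.0411778; B: 0.0902235; C: 0.278572.
Posterior ∝ prior × likelihood. Numerator for C: 0.333333·0.278572 = 0.0928572.
Normalizing constant: 0.333333·0.0411778 + 0.333333·0.0902235 + 0.333333·0.278572 = 0.136658.
P(C | observation) = 0.0928572 / 0.136658 = 0.679488.

0.6795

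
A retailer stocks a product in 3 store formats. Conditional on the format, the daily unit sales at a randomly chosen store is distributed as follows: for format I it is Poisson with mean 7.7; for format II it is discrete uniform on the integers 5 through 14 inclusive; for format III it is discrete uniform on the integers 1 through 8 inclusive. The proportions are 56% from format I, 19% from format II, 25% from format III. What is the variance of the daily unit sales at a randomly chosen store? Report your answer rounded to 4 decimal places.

Per component, I: μ=7.7, E[X²]=66.99; II: μ=9.5, E[X²]=98.5; III: μ=4.5, E[X²]=25.5.
E[X] = 0.56·7.7 + 0.19·9.5 + 0.25·4.5 = 7.242.
E[X²] = 0.56·66.99 + 0.19·98.5 + 0.25·25.5 = 62.6044.
Var(X) = E[X²] − (E[X])² = 62.6044 − 52.4466 = 10.1578.

10.1578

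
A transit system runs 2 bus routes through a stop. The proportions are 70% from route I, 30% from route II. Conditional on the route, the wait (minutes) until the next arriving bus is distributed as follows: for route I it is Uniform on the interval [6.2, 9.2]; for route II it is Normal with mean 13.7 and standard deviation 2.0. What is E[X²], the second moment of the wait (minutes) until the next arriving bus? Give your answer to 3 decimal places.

99.535

For each component E[X²] = Var + (mean)², giving I: 60.04; II: 191.69.
Overall E[X²] = 0.7·60.04 + 0.3·191.69 = 99.535.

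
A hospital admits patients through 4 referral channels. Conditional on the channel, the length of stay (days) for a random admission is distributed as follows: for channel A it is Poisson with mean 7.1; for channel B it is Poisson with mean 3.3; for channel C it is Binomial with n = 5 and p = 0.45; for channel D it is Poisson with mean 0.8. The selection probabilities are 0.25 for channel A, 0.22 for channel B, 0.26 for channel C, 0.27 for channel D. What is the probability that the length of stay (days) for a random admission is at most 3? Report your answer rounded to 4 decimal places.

Conditional on each channel, P(X ≤ 3): A: 0.0766991; B: 0.580338; C: 0.86878; D: 0.99092.
By total probability, P(X ≤ 3) = 0.25·0.0766991 + 0.22·0.580338 + 0.26·0.86878 + 0.27·0.99092 = 0.64028.

0.6403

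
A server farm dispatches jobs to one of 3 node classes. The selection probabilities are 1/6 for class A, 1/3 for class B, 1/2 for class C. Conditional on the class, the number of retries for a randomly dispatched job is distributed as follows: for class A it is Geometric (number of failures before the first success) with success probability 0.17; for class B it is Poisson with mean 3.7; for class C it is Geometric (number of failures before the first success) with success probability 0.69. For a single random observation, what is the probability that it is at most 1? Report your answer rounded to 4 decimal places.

0.5425

Conditional on each class, P(X ≤ 1): A: 0.3111; B: 0.116201; C: 0.9039.
By total probability, P(X ≤ 1) = 0.166667·0.3111 + 0.333333·0.116201 + 0.5·0.9039 = 0.542534.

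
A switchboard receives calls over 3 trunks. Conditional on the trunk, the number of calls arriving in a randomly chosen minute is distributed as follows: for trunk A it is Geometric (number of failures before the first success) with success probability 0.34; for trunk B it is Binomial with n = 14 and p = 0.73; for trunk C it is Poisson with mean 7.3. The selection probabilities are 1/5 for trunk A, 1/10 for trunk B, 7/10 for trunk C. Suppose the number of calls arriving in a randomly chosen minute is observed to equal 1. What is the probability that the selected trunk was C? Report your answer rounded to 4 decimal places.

0.0714

Likelihoods P(X=1 | ·): A: 0.2244; B: 4.14171e-07; C: 0.00493143.
Posterior ∝ prior × likelihood. Numerator for C: 0.7·0.00493143 = 0.003452.
Normalizing constant: 0.2·0.2244 + 0.1·4.14171e-07 + 0.7·0.00493143 = 0.048332.
P(C | observation) = 0.003452 / 0.048332 = 0.0714227.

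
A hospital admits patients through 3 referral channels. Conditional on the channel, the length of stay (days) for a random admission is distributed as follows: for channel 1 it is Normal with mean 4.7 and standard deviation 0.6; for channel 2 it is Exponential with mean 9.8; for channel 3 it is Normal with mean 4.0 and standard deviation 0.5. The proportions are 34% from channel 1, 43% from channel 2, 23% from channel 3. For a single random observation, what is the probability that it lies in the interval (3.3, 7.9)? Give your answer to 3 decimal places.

0.663

Conditional on each channel, P(3.3 < X < 7.9): 1: 0.990185; 2: 0.267512; 3: 0.919243.
By total probability, P(3.3 < X < 7.9) = 0.34·0.990185 + 0.43·0.267512 + 0.23·0.919243 = 0.663119.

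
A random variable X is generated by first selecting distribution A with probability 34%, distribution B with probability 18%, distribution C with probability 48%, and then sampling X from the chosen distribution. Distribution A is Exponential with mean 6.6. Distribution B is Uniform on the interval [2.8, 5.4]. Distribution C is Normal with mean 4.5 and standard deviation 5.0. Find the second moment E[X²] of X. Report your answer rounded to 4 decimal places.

54.4680

For each component E[X²] = Var + (mean)², giving A: 87.12; B: 17.3733; C: 45.25.
Overall E[X²] = 0.34·87.12 + 0.18·17.3733 + 0.48·45.25 = 54.468.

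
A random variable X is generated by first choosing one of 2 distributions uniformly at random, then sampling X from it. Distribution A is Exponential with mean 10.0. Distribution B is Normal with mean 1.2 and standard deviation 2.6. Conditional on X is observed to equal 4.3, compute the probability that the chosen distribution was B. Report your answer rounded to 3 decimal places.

Likelihoods f(4.3 | ·): A: 0.0650509; B: 0.0753773.
Posterior ∝ prior × likelihood. Numerator for B: 0.5·0.0753773 = 0.0376887.
Normalizing constant: 0.5·0.0650509 + 0.5·0.0753773 = 0.0702141.
P(B | observation) = 0.0376887 / 0.0702141 = 0.536768.

0.537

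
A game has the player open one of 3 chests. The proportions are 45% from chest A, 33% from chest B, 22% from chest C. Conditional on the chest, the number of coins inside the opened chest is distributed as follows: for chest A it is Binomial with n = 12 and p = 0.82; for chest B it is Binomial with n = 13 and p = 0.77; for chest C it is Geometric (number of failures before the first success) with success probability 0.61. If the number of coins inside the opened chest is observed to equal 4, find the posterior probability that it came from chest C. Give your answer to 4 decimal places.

0.9226

Likelihoods P(X=4 | ·): A: 0.000246627; B: 0.000452709; C: 0.014112.
Posterior ∝ prior × likelihood. Numerator for C: 0.22·0.014112 = 0.00310464.
Normalizing constant: 0.45·0.000246627 + 0.33·0.000452709 + 0.22·0.014112 = 0.00336501.
P(C | observation) = 0.00310464 / 0.00336501 = 0.922623.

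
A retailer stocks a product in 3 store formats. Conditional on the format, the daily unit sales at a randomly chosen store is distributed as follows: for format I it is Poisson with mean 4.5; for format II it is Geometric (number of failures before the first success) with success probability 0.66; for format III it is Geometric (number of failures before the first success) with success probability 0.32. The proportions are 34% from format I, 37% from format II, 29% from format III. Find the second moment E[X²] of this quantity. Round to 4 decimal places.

12.0373

For each component E[X²] = Var + (mean)², giving I: 24.75; II: 1.04591; III: 11.1562.
Overall E[X²] = 0.34·24.75 + 0.37·1.04591 + 0.29·11.1562 = 12.0373.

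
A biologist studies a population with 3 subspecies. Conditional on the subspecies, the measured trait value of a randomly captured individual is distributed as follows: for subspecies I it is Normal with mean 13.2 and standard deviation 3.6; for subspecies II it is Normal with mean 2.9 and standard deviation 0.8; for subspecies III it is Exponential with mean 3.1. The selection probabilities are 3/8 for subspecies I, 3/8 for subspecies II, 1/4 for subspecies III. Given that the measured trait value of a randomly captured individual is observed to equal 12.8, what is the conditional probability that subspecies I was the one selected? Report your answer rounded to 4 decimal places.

Likelihoods f(12.8 | ·): I: 0.110135; II: 2.77815e-34; III: 0.00519305.
Posterior ∝ prior × likelihood. Numerator for I: 0.375·0.110135 = 0.0413008.
Normalizing constant: 0.375·0.110135 + 0.375·2.77815e-34 + 0.25·0.00519305 = 0.042599.
P(I | observation) = 0.0413008 / 0.042599 = 0.969524.

0.9695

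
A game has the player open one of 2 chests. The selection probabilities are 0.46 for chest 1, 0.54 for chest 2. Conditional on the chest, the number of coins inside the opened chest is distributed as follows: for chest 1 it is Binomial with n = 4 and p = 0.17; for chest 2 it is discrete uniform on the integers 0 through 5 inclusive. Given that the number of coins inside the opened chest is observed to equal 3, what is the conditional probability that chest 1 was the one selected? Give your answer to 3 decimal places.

0.077

Likelihoods P(X=3 | ·): 1: 0.0163112; 2: 0.166667.
Posterior ∝ prior × likelihood. Numerator for 1: 0.46·0.0163112 = 0.00750313.
Normalizing constant: 0.46·0.0163112 + 0.54·0.166667 = 0.0975031.
P(1 | observation) = 0.00750313 / 0.0975031 = 0.0769527.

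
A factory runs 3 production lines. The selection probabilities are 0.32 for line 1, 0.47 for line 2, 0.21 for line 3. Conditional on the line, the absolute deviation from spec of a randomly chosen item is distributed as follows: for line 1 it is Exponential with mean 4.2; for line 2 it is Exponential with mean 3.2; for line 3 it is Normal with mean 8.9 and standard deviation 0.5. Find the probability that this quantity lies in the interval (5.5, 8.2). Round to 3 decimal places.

Conditional on each line, P(5.5 < X < 8.2): 1: 0.128013; 2: 0.102178; 3: 0.0807567.
By total probability, P(5.5 < X < 8.2) = 0.32·0.128013 + 0.47·0.102178 + 0.21·0.0807567 = 0.105947.

0.106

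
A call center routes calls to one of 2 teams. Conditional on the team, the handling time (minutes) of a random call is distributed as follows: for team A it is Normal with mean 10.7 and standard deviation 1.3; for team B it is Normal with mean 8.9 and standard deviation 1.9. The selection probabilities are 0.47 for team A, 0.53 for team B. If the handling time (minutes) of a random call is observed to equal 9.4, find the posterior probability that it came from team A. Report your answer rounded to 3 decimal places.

0.449

Likelihoods f(9.4 | ·): A: 0.186131; B: 0.202824.
Posterior ∝ prior × likelihood. Numerator for A: 0.47·0.186131 = 0.0874817.
Normalizing constant: 0.47·0.186131 + 0.53·0.202824 = 0.194978.
P(A | observation) = 0.0874817 / 0.194978 = 0.448674.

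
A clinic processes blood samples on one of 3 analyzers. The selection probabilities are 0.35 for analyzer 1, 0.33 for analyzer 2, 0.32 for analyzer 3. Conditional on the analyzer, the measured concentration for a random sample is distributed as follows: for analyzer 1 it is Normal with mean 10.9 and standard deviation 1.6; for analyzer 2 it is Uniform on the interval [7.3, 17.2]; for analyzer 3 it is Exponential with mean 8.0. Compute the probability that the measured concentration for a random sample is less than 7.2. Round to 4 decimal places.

Conditional on each analyzer, P(X < 7.2): 1: 0.0103751; 2: 0; 3: 0.59343.
By total probability, P(X < 7.2) = 0.35·0.0103751 + 0.33·0 + 0.32·0.59343 = 0.193529.

0.1935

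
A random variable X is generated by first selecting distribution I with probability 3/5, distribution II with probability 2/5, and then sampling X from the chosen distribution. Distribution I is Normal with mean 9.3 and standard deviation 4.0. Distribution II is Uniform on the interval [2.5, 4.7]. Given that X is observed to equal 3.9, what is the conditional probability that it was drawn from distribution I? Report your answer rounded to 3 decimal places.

Likelihoods f(3.9 | ·): I: 0.0400958; II: 0.454545.
Posterior ∝ prior × likelihood. Numerator for I: 0.6·0.0400958 = 0.0240575.
Normalizing constant: 0.6·0.0400958 + 0.4·0.454545 = 0.205876.
P(I | observation) = 0.0240575 / 0.205876 = 0.116854.

0.117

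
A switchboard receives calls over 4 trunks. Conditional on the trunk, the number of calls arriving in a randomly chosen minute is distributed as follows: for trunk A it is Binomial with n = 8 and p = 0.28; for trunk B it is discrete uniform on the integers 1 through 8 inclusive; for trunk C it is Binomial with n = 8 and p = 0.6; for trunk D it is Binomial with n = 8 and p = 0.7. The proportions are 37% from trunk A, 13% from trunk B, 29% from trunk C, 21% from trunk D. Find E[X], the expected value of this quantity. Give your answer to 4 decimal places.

3.9818

Component means — A: 2.24; B: 4.5; C: 4.8; D: 5.6.
E[X] = 0.37·2.24 + 0.13·4.5 + 0.29·4.8 + 0.21·5.6 = 3.9818.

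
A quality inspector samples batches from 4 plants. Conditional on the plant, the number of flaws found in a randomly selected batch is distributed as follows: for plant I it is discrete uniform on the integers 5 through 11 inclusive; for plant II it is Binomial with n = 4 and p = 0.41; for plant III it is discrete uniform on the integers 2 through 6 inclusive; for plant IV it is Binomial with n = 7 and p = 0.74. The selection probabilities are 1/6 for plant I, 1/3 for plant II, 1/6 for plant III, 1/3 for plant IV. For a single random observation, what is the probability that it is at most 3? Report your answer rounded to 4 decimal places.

Conditional on each plant, P(X ≤ 3): I: 0; II: 0.971742; III: 0.4; IV: 0.0801558.
By total probability, P(X ≤ 3) = 0.166667·0 + 0.333333·0.971742 + 0.166667·0.4 + 0.333333·0.0801558 = 0.417299.

0.4173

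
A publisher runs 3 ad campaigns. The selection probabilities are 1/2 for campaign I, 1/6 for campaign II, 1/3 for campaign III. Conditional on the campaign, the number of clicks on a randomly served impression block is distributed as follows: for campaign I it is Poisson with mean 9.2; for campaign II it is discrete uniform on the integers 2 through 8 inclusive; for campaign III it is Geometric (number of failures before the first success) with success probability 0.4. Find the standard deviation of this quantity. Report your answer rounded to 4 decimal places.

Per component, I: μ=9.2, E[X²]=93.84; II: μ=5, E[X²]=29; III: μ=1.5, E[X²]=6.
E[X] = 0.5·9.2 + 0.166667·5 + 0.333333·1.5 = 5.93333.
E[X²] = 0.5·93.84 + 0.166667·29 + 0.333333·6 = 53.7533.
Var(X) = E[X²] − (E[X])² = 53.7533 − 35.2044 = 18.5489.
SD(X) = √18.5489 = 4.30684.

4.3068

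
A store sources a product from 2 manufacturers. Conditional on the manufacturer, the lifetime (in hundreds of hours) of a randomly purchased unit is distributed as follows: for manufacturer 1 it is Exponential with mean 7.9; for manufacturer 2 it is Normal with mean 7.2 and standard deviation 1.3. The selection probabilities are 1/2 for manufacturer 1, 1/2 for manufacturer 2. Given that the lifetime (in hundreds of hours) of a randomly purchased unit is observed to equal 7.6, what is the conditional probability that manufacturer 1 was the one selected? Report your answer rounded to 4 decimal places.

Likelihoods f(7.6 | ·): 1: 0.0483694; 2: 0.29269.
Posterior ∝ prior × likelihood. Numerator for 1: 0.5·0.0483694 = 0.0241847.
Normalizing constant: 0.5·0.0483694 + 0.5·0.29269 = 0.17053.
P(1 | observation) = 0.0241847 / 0.17053 = 0.141821.

0.1418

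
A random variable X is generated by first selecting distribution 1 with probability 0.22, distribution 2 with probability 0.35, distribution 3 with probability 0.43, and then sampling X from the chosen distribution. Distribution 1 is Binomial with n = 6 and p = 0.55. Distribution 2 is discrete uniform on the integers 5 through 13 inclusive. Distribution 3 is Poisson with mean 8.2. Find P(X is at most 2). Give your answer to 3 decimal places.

Conditional on each component, P(X ≤ 2): 1: 0.255264; 2: 0; 3: 0.0117607.
By total probability, P(X ≤ 2) = 0.22·0.255264 + 0.35·0 + 0.43·0.0117607 = 0.0612151.

0.061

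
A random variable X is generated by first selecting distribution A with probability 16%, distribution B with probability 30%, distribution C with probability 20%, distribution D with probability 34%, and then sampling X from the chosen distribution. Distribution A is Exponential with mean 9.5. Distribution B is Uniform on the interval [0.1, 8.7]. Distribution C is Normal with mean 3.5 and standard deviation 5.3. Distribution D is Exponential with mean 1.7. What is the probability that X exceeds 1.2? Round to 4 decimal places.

Conditional on each component, P(X > 1.2): A: 0.881336; B: 0.872093; C: 0.667842; D: 0.493673.
By total probability, P(X > 1.2) = 0.16·0.881336 + 0.3·0.872093 + 0.2·0.667842 + 0.34·0.493673 = 0.704059.

0.7041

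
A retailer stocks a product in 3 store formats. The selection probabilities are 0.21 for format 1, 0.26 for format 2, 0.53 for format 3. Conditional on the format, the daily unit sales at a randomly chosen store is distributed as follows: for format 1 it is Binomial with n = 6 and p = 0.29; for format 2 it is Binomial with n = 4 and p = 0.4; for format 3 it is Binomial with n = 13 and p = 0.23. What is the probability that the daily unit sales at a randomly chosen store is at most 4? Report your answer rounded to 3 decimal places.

0.914

Conditional on each format, P(X ≤ 4): 1: 0.990667; 2: 1; 3: 0.841452.
By total probability, P(X ≤ 4) = 0.21·0.990667 + 0.26·1 + 0.53·0.841452 = 0.91401.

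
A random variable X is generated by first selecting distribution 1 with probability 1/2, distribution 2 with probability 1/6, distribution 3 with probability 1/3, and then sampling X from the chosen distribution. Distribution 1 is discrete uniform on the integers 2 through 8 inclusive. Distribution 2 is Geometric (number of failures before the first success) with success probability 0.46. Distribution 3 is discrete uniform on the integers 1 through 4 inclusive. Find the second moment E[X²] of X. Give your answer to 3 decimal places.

For each component E[X²] = Var + (mean)², giving 1: 29; 2: 3.93006; 3: 7.5.
Overall E[X²] = 0.5·29 + 0.166667·3.93006 + 0.333333·7.5 = 17.655.

17.655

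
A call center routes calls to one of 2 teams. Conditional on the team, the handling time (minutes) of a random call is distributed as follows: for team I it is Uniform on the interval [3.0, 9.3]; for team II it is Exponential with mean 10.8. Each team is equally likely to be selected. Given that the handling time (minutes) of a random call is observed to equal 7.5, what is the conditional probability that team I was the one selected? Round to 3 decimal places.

0.774

Likelihoods f(7.5 | ·): I: 0.15873; II: 0.0462363.
Posterior ∝ prior × likelihood. Numerator for I: 0.5·0.15873 = 0.0793651.
Normalizing constant: 0.5·0.15873 + 0.5·0.0462363 = 0.102483.
P(I | observation) = 0.0793651 / 0.102483 = 0.77442.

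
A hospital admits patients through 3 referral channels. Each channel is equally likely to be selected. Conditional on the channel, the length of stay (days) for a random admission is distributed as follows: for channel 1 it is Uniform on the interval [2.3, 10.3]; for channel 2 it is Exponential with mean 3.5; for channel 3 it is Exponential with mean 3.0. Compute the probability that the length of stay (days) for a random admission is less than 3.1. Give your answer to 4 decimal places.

0.4439

Conditional on each channel, P(X < 3.1): 1: 0.1; 2: 0.587581; 3: 0.644181.
By total probability, P(X < 3.1) = 0.333333·0.1 + 0.333333·0.587581 + 0.333333·0.644181 = 0.443921.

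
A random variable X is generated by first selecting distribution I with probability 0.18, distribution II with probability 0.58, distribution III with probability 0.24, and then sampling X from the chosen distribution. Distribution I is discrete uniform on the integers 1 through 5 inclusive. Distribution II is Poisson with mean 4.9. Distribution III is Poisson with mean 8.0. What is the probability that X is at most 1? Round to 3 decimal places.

Conditional on each component, P(X ≤ 1): I: 0.2; II: 0.0439348; III: 0.00301916.
By total probability, P(X ≤ 1) = 0.18·0.2 + 0.58·0.0439348 + 0.24·0.00301916 = 0.0622068.

0.062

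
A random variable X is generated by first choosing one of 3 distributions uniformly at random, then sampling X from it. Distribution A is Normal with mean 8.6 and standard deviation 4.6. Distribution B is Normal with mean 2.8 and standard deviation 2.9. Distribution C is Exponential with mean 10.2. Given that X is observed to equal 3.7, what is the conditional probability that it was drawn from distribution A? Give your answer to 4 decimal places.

Likelihoods f(3.7 | ·): A: 0.0491765; B: 0.131099; C: 0.0682121.
Posterior ∝ prior × likelihood. Numerator for A: 0.333333·0.0491765 = 0.0163922.
Normalizing constant: 0.333333·0.0491765 + 0.333333·0.131099 + 0.333333·0.0682121 = 0.0828291.
P(A | observation) = 0.0163922 / 0.0828291 = 0.197904.

0.1979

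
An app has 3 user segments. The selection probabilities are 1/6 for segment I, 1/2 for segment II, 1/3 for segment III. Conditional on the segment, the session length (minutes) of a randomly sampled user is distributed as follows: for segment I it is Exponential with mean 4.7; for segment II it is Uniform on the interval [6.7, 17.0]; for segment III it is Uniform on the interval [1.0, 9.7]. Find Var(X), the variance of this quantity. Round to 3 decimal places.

21.530

Per component, I: μ=4.7, E[X²]=44.18; II: μ=11.85, E[X²]=149.263; III: μ=5.35, E[X²]=34.93.
E[X] = 0.166667·4.7 + 0.5·11.85 + 0.333333·5.35 = 8.49167.
E[X²] = 0.166667·44.18 + 0.5·149.263 + 0.333333·34.93 = 93.6383.
Var(X) = E[X²] − (E[X])² = 93.6383 − 72.1084 = 21.5299.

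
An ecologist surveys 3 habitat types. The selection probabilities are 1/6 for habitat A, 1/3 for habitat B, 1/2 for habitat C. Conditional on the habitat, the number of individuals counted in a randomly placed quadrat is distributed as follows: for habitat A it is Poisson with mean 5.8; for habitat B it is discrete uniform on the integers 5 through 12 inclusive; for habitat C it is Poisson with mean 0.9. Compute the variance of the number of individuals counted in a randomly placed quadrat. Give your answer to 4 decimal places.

15.1992

Per component, A: μ=5.8, E[X²]=39.44; B: μ=8.5, E[X²]=77.5; C: μ=0.9, E[X²]=1.71.
E[X] = 0.166667·5.8 + 0.333333·8.5 + 0.5·0.9 = 4.25.
E[X²] = 0.166667·39.44 + 0.333333·77.5 + 0.5·1.71 = 33.2617.
Var(X) = E[X²] − (E[X])² = 33.2617 − 18.0625 = 15.1992.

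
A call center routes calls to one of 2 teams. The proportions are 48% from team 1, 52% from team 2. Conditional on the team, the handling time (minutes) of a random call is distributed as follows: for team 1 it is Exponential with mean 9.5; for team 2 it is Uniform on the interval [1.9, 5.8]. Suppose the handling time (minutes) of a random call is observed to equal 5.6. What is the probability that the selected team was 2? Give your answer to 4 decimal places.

0.8263

Likelihoods f(5.6 | ·): 1: 0.058381; 2: 0.25641.
Posterior ∝ prior × likelihood. Numerator for 2: 0.52·0.25641 = 0.133333.
Normalizing constant: 0.48·0.058381 + 0.52·0.25641 = 0.161356.
P(2 | observation) = 0.133333 / 0.161356 = 0.826329.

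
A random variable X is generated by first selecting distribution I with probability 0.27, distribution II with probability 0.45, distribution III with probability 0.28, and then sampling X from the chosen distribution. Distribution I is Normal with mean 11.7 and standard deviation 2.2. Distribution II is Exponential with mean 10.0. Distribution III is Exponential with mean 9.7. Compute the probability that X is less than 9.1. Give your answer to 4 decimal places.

Conditional on each component, P(X < 9.1): I: 0.118639; II: 0.597476; III: 0.608647.
By total probability, P(X < 9.1) = 0.27·0.118639 + 0.45·0.597476 + 0.28·0.608647 = 0.471318.

0.4713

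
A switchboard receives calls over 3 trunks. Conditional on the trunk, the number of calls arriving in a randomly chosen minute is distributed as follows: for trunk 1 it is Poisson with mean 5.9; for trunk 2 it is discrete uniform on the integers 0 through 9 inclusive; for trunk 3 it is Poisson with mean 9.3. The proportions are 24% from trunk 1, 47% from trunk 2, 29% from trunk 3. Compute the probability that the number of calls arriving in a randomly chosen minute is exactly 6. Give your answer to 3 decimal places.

Conditional on each trunk, P(X = 6): 1: 0.160488; 2: 0.1; 3: 0.0821536.
By total probability, P(X = 6) = 0.24·0.160488 + 0.47·0.1 + 0.29·0.0821536 = 0.109342.

0.109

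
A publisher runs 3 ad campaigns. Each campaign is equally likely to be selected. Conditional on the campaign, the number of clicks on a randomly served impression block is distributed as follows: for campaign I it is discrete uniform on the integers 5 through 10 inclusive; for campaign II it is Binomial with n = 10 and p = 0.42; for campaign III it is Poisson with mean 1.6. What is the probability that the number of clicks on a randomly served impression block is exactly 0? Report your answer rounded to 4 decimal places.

Conditional on each campaign, P(X = 0): I: 0; II: 0.00430804; III: 0.201897.
By total probability, P(X = 0) = 0.333333·0 + 0.333333·0.00430804 + 0.333333·0.201897 = 0.0687349.

0.0687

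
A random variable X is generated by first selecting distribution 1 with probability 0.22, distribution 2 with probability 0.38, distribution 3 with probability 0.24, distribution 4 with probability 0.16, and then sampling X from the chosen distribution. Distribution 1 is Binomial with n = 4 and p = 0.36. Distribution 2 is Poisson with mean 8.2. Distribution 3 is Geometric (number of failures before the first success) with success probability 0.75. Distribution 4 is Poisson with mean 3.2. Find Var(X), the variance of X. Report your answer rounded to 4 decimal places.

Per component, 1: μ=1.44, E[X²]=2.9952; 2: μ=8.2, E[X²]=75.44; 3: μ=0.333333, E[X²]=0.555556; 4: μ=3.2, E[X²]=13.44.
E[X] = 0.22·1.44 + 0.38·8.2 + 0.24·0.333333 + 0.16·3.2 = 4.0248.
E[X²] = 0.22·2.9952 + 0.38·75.44 + 0.24·0.555556 + 0.16·13.44 = 31.6099.
Var(X) = E[X²] − (E[X])² = 31.6099 − 16.199 = 15.4109.

15.4109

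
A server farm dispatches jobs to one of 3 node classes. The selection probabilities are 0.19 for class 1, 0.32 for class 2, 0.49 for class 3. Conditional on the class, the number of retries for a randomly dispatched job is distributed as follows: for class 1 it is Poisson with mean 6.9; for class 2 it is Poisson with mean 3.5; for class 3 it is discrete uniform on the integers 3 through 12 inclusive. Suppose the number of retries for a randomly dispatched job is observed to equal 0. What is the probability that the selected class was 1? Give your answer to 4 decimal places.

0.0194

Likelihoods P(X=0 | ·): 1: 0.00100779; 2: 0.0301974; 3: 0.
Posterior ∝ prior × likelihood. Numerator for 1: 0.19·0.00100779 = 0.000191479.
Normalizing constant: 0.19·0.00100779 + 0.32·0.0301974 + 0.49·0 = 0.00985464.
P(1 | observation) = 0.000191479 / 0.00985464 = 0.0194304.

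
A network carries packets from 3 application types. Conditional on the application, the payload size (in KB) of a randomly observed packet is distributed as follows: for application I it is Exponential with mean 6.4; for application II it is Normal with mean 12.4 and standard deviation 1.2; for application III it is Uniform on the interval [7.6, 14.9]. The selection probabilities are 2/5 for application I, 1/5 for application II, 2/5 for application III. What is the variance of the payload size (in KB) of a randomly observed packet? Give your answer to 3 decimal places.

25.198

Per component, I: μ=6.4, E[X²]=81.92; II: μ=12.4, E[X²]=155.2; III: μ=11.25, E[X²]=131.003.
E[X] = 0.4·6.4 + 0.2·12.4 + 0.4·11.25 = 9.54.
E[X²] = 0.4·81.92 + 0.2·155.2 + 0.4·131.003 = 116.209.
Var(X) = E[X²] − (E[X])² = 116.209 − 91.0116 = 25.1977.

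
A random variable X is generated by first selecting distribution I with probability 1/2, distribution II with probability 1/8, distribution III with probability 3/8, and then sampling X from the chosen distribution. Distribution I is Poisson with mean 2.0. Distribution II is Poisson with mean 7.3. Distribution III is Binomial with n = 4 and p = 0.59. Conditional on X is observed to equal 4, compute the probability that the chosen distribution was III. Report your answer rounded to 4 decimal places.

Likelihoods P(X=4 | ·): I: 0.0902235; II: 0.0799338; III: 0.121174.
Posterior ∝ prior × likelihood. Numerator for III: 0.375·0.121174 = 0.0454401.
Normalizing constant: 0.5·0.0902235 + 0.125·0.0799338 + 0.375·0.121174 = 0.100544.
P(III | observation) = 0.0454401 / 0.100544 = 0.451944.

0.4519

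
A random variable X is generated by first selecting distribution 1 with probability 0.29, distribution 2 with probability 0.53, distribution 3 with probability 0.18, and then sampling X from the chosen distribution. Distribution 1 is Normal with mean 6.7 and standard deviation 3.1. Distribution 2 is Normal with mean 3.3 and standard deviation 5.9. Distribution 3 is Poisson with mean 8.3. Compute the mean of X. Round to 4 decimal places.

5.1860

Component means — 1: 6.7; 2: 3.3; 3: 8.3.
E[X] = 0.29·6.7 + 0.53·3.3 + 0.18·8.3 = 5.186.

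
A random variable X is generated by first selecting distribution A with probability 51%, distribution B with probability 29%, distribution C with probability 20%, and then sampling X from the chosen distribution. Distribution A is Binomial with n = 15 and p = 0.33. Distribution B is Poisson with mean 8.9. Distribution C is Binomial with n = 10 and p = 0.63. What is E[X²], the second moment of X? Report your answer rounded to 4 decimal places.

48.1438

For each component E[X²] = Var + (mean)², giving A: 27.819; B: 88.11; C: 42.021.
Overall E[X²] = 0.51·27.819 + 0.29·88.11 + 0.2·42.021 = 48.1438.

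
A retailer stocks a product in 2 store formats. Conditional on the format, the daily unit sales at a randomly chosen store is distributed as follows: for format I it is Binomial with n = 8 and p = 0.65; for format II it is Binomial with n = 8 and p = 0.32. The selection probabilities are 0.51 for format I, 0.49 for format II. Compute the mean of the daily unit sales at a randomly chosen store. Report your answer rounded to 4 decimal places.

Component means — I: 5.2; II: 2.56.
E[X] = 0.51·5.2 + 0.49·2.56 = 3.9064.

3.9064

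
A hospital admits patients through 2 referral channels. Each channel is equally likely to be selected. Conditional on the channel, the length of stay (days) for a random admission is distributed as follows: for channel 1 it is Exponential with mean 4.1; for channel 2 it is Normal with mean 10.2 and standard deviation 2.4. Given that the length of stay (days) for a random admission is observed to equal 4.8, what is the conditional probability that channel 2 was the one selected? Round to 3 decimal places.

Likelihoods f(4.8 | ·): 1: 0.0756439; 2: 0.0132249.
Posterior ∝ prior × likelihood. Numerator for 2: 0.5·0.0132249 = 0.00661243.
Normalizing constant: 0.5·0.0756439 + 0.5·0.0132249 = 0.0444344.
P(2 | observation) = 0.00661243 / 0.0444344 = 0.148813.

0.149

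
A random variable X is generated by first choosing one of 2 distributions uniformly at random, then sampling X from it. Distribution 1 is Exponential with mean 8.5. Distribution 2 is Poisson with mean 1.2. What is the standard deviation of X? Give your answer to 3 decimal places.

7.074

Per component, 1: μ=8.5, E[X²]=144.5; 2: μ=1.2, E[X²]=2.64.
E[X] = 0.5·8.5 + 0.5·1.2 = 4.85.
E[X²] = 0.5·144.5 + 0.5·2.64 = 73.57.
Var(X) = E[X²] − (E[X])² = 73.57 − 23.5225 = 50.0475.
SD(X) = √50.0475 = 7.07443.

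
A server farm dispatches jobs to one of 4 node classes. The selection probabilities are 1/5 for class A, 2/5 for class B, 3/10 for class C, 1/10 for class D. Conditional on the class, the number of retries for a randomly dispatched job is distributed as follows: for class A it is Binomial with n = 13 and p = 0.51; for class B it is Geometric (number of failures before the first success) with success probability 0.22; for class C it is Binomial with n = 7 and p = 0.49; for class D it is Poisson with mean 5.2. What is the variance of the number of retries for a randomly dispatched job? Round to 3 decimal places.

Per component, A: μ=6.63, E[X²]=47.2056; B: μ=3.54545, E[X²]=28.686; C: μ=3.43, E[X²]=13.5142; D: μ=5.2, E[X²]=32.24.
E[X] = 0.2·6.63 + 0.4·3.54545 + 0.3·3.43 + 0.1·5.2 = 4.29318.
E[X²] = 0.2·47.2056 + 0.4·28.686 + 0.3·13.5142 + 0.1·32.24 = 28.1938.
Var(X) = E[X²] − (E[X])² = 28.1938 − 18.4314 = 9.76235.

9.762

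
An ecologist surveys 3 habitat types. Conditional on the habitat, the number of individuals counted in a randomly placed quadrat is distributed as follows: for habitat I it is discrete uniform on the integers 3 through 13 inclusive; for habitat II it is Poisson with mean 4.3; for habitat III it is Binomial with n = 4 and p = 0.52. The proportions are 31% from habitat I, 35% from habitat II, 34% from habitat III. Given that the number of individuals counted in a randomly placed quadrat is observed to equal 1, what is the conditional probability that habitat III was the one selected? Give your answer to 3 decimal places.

Likelihoods P(X=1 | ·): I: 0; II: 0.0583448; III: 0.230031.
Posterior ∝ prior × likelihood. Numerator for III: 0.34·0.230031 = 0.0782107.
Normalizing constant: 0.31·0 + 0.35·0.0583448 + 0.34·0.230031 = 0.0986313.
P(III | observation) = 0.0782107 / 0.0986313 = 0.79296.

0.793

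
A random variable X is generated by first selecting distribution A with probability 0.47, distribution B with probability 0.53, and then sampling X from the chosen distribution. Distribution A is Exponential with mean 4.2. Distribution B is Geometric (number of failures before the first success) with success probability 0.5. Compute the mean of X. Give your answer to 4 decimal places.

Component means — A: 4.2; B: 1.
E[X] = 0.47·4.2 + 0.53·1 = 2.504.

2.5040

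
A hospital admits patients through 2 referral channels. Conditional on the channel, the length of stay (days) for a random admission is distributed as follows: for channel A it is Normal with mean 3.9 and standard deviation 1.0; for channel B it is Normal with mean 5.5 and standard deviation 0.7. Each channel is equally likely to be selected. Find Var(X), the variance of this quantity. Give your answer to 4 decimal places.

Per component, A: μ=3.9, E[X²]=16.21; B: μ=5.5, E[X²]=30.74.
E[X] = 0.5·3.9 + 0.5·5.5 = 4.7.
E[X²] = 0.5·16.21 + 0.5·30.74 = 23.475.
Var(X) = E[X²] − (E[X])² = 23.475 − 22.09 = 1.385.

1.3850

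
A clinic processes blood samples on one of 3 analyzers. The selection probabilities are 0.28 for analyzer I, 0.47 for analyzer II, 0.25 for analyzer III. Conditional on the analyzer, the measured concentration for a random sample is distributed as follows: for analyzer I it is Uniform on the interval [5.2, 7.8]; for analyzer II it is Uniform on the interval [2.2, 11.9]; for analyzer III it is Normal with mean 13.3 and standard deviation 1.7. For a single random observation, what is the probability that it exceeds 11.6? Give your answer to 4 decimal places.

0.2249

Conditional on each analyzer, P(X > 11.6): I: 0; II: 0.0309278; III: 0.841345.
By total probability, P(X > 11.6) = 0.28·0 + 0.47·0.0309278 + 0.25·0.841345 = 0.224872.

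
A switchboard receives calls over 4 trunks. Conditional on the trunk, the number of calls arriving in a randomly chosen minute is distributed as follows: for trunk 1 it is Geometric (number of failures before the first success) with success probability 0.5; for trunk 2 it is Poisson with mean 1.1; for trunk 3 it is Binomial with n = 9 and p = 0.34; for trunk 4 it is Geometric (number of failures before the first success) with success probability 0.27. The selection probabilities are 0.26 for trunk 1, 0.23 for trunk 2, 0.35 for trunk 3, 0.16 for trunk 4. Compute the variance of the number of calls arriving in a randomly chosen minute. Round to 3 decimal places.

4.001

Per component, 1: μ=1, E[X²]=3; 2: μ=1.1, E[X²]=2.31; 3: μ=3.06, E[X²]=11.3832; 4: μ=2.7037, E[X²]=17.3237.
E[X] = 0.26·1 + 0.23·1.1 + 0.35·3.06 + 0.16·2.7037 = 2.01659.
E[X²] = 0.26·3 + 0.23·2.31 + 0.35·11.3832 + 0.16·17.3237 = 8.06722.
Var(X) = E[X²] − (E[X])² = 8.06722 − 4.06665 = 4.00057.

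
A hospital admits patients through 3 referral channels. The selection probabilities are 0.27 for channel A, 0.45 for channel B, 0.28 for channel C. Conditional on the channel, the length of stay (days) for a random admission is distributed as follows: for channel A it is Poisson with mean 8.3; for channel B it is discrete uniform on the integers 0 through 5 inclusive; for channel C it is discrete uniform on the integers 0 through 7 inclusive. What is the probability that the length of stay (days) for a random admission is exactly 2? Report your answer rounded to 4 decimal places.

Conditional on each channel, P(X = 2): A: 0.00856016; B: 0.166667; C: 0.125.
By total probability, P(X = 2) = 0.27·0.00856016 + 0.45·0.166667 + 0.28·0.125 = 0.112311.

0.1123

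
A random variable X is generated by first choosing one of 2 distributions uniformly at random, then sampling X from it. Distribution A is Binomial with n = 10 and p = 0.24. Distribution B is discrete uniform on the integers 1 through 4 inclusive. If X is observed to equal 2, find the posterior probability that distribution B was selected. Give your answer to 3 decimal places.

Likelihoods P(X=2 | ·): A: 0.288499; B: 0.25.
Posterior ∝ prior × likelihood. Numerator for B: 0.5·0.25 = 0.125.
Normalizing constant: 0.5·0.288499 + 0.5·0.25 = 0.269249.
P(B | observation) = 0.125 / 0.269249 = 0.464254.

0.464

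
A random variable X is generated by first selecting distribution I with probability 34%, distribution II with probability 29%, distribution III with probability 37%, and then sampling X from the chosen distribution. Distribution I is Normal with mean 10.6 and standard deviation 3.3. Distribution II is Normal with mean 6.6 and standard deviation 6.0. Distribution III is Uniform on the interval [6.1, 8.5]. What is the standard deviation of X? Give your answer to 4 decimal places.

4.1618

Per component, I: μ=10.6, E[X²]=123.25; II: μ=6.6, E[X²]=79.56; III: μ=7.3, E[X²]=53.77.
E[X] = 0.34·10.6 + 0.29·6.6 + 0.37·7.3 = 8.219.
E[X²] = 0.34·123.25 + 0.29·79.56 + 0.37·53.77 = 84.8723.
Var(X) = E[X²] − (E[X])² = 84.8723 − 67.552 = 17.3203.
SD(X) = √17.3203 = 4.16177.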